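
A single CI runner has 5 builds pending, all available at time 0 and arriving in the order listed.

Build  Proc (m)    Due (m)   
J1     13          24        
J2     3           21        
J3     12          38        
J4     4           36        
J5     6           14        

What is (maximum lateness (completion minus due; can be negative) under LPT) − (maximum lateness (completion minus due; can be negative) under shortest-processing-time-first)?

LPT (decreasing processing time): J1 J3 J5 J4 J2.
J1: 0→13, due 24, lateness -11
J3: 13→25, due 38, lateness -13
J5: 25→31, due 14, lateness 17
J4: 31→35, due 36, lateness -1
J2: 35→38, due 21, lateness 17
Maximum = 17.
SPT (increasing processing time): J2 J4 J5 J3 J1.
J2: 0→3, due 21, lateness -18
J4: 3→7, due 36, lateness -29
J5: 7→13, due 14, lateness -1
J3: 13→25, due 38, lateness -13
J1: 25→38, due 24, lateness 14
Maximum = 14.
Difference = 17 − 14 = 3.

3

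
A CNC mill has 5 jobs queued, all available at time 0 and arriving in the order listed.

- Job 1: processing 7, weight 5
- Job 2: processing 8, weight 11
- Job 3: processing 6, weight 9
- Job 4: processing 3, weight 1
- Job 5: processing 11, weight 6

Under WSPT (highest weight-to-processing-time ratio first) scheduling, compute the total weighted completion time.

540

WSPT (decreasing weight/processing-time ratio): Job 3 Job 2 Job 1 Job 5 Job 4.
Job 3: finishes 6, weight 9, w·C = 54
Job 2: finishes 14, weight 11, w·C = 154
Job 1: finishes 21, weight 5, w·C = 105
Job 5: finishes 32, weight 6, w·C = 192
Job 4: finishes 35, weight 1, w·C = 35
Sum = 54+154+105+192+35 = 540.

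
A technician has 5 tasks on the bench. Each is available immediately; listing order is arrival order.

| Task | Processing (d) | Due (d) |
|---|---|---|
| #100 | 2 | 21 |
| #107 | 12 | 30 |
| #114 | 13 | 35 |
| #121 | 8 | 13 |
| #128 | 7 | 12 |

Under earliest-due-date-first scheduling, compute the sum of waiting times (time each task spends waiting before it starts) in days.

68

EDD (increasing due date): #128 #121 #100 #107 #114.
#128: waits 0, runs 0→7
#121: waits 7, runs 7→15
#100: waits 15, runs 15→17
#107: waits 17, runs 17→29
#114: waits 29, runs 29→42
Sum = 0+7+15+17+29 = 68.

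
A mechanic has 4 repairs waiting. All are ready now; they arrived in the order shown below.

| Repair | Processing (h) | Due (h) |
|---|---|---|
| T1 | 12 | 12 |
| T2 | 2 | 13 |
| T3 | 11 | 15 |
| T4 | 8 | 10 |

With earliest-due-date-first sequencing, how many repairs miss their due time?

EDD (increasing due date): T4 T1 T2 T3.
T4: 0→8, due 10, tardiness 0
T1: 8→20, due 12, tardiness 8
T2: 20→22, due 13, tardiness 9
T3: 22→33, due 15, tardiness 18
Late repairs: 3.

3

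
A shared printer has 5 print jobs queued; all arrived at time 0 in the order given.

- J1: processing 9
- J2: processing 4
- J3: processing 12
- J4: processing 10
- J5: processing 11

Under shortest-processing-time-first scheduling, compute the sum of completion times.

SPT (increasing processing time): J2 J1 J4 J5 J3.
J2: 0→4
J1: 4→13
J4: 13→23
J5: 23→34
J3: 34→46
Sum = 4+13+23+34+46 = 120.

120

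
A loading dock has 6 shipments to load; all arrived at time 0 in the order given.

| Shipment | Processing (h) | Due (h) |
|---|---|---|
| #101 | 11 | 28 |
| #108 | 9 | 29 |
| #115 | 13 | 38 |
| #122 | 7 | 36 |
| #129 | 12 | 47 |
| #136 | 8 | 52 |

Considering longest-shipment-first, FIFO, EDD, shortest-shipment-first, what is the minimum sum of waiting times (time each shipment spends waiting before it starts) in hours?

128

LPT (decreasing processing time): #115 #129 #101 #108 #136 #122.
#115: waits 0, runs 0→13
#129: waits 13, runs 13→25
#101: waits 25, runs 25→36
#108: waits 36, runs 36→45
#136: waits 45, runs 45→53
#122: waits 53, runs 53→60
Sum = 0+13+25+36+45+53 = 172.
FIFO (arrival order): #101 #108 #115 #122 #129 #136.
#101: waits 0, runs 0→11
#108: waits 11, runs 11→20
#115: waits 20, runs 20→33
#122: waits 33, runs 33→40
#129: waits 40, runs 40→52
#136: waits 52, runs 52→60
Sum = 0+11+20+33+40+52 = 156.
EDD (increasing due date): #101 #108 #122 #115 #129 #136.
#101: waits 0, runs 0→11
#108: waits 11, runs 11→20
#122: waits 20, runs 20→27
#115: waits 27, runs 27→40
#129: waits 40, runs 40→52
#136: waits 52, runs 52→60
Sum = 0+11+20+27+40+52 = 150.
SPT (increasing processing time): #122 #136 #108 #101 #129 #115.
#122: waits 0, runs 0→7
#136: waits 7, runs 7→15
#108: waits 15, runs 15→24
#101: waits 24, runs 24→35
#129: waits 35, runs 35→47
#115: waits 47, runs 47→60
Sum = 0+7+15+24+35+47 = 128.
LPT 172, FIFO 156, EDD 150, SPT 128 → minimum 128.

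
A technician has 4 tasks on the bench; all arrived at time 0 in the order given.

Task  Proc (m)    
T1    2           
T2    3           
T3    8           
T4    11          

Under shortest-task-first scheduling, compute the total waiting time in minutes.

SPT (increasing processing time): T1 T2 T3 T4.
T1: waits 0, runs 0→2
T2: waits 2, runs 2→5
T3: waits 5, runs 5→13
T4: waits 13, runs 13→24
Sum = 0+2+5+13 = 20.

20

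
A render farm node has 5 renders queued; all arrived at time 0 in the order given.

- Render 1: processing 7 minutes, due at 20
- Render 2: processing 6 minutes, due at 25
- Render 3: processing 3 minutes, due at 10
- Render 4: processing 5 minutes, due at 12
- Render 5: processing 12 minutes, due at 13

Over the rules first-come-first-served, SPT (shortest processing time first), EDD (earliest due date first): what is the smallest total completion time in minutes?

79

FIFO (arrival order): Render 1 Render 2 Render 3 Render 4 Render 5.
Render 1: 0→7
Render 2: 7→13
Render 3: 13→16
Render 4: 16→21
Render 5: 21→33
Sum = 7+13+16+21+33 = 90.
SPT (increasing processing time): Render 3 Render 4 Render 2 Render 1 Render 5.
Render 3: 0→3
Render 4: 3→8
Render 2: 8→14
Render 1: 14→21
Render 5: 21→33
Sum = 3+8+14+21+33 = 79.
EDD (increasing due date): Render 3 Render 4 Render 5 Render 1 Render 2.
Render 3: 0→3
Render 4: 3→8
Render 5: 8→20
Render 1: 20→27
Render 2: 27→33
Sum = 3+8+20+27+33 = 91.
FIFO 90, SPT 79, EDD 91 → minimum 79.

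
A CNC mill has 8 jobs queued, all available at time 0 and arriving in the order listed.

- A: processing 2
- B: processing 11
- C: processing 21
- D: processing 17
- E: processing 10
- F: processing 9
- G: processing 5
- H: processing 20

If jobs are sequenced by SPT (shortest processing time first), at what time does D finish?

SPT (increasing processing time): A G F E B D H C.
A: 0→2
G: 2→7
F: 7→16
E: 16→26
B: 26→37
D: 37→54

54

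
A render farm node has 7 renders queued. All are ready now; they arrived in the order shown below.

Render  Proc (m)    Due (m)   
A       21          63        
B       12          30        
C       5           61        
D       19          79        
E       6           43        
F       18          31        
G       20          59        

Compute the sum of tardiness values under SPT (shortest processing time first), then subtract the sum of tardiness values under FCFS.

SPT (increasing processing time): C E B F D G A.
C: 0→5, due 61, tardiness 0
E: 5→11, due 43, tardiness 0
B: 11→23, due 30, tardiness 0
F: 23→41, due 31, tardiness 10
D: 41→60, due 79, tardiness 0
G: 60→80, due 59, tardiness 21
A: 80→101, due 63, tardiness 38
Sum = 0+0+0+10+0+21+38 = 69.
FIFO (arrival order): A B C D E F G.
A: 0→21, due 63, tardiness 0
B: 21→33, due 30, tardiness 3
C: 33→38, due 61, tardiness 0
D: 38→57, due 79, tardiness 0
E: 57→63, due 43, tardiness 20
F: 63→81, due 31, tardiness 50
G: 81→101, due 59, tardiness 42
Sum = 0+3+0+0+20+50+42 = 115.
Difference = 69 − 115 = -46.

-46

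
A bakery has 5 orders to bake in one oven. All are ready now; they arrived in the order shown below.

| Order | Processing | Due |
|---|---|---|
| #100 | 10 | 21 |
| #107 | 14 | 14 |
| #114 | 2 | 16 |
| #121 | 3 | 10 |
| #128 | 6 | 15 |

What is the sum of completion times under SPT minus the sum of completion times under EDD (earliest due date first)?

SPT (increasing processing time): #114 #121 #128 #100 #107.
#114: 0→2
#121: 2→5
#128: 5→11
#100: 11→21
#107: 21→35
Sum = 2+5+11+21+35 = 74.
EDD (increasing due date): #121 #107 #128 #114 #100.
#121: 0→3
#107: 3→17
#128: 17→23
#114: 23→25
#100: 25→35
Sum = 3+17+23+25+35 = 103.
Difference = 74 − 103 = -29.

-29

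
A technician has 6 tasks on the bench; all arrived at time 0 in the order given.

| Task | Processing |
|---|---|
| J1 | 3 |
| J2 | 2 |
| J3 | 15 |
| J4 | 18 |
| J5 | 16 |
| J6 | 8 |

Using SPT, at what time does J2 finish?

2

SPT (increasing processing time): J2 J1 J6 J3 J5 J4.
J2: 0→2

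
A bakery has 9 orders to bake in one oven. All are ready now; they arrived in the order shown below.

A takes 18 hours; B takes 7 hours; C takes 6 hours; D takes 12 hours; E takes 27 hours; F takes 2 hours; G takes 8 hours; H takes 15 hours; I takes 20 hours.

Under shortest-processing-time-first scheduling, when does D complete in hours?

SPT (increasing processing time): F C B G D H A I E.
F: 0→2
C: 2→8
B: 8→15
G: 15→23
D: 23→35

35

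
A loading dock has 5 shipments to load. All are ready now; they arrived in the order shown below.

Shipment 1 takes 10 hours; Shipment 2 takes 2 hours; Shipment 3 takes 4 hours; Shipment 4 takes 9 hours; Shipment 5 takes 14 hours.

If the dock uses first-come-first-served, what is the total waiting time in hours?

FIFO (arrival order): Shipment 1 Shipment 2 Shipment 3 Shipment 4 Shipment 5.
Shipment 1: waits 0, runs 0→10
Shipment 2: waits 10, runs 10→12
Shipment 3: waits 12, runs 12→16
Shipment 4: waits 16, runs 16→25
Shipment 5: waits 25, runs 25→39
Sum = 0+10+12+16+25 = 63.

63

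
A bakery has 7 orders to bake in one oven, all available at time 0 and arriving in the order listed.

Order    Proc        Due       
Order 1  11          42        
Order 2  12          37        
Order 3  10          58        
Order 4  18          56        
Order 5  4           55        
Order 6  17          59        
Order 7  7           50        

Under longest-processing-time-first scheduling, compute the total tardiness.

85

LPT (decreasing processing time): Order 4 Order 6 Order 2 Order 1 Order 3 Order 7 Order 5.
Order 4: 0→18, due 56, tardiness 0
Order 6: 18→35, due 59, tardiness 0
Order 2: 35→47, due 37, tardiness 10
Order 1: 47→58, due 42, tardiness 16
Order 3: 58→68, due 58, tardiness 10
Order 7: 68→75, due 50, tardiness 25
Order 5: 75→79, due 55, tardiness 24
Sum = 0+0+10+16+10+25+24 = 85.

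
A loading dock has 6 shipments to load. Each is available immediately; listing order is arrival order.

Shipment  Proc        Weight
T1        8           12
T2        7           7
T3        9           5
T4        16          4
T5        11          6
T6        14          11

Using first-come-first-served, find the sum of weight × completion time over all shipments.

1502

FIFO (arrival order): T1 T2 T3 T4 T5 T6.
T1: finishes 8, weight 12, w·C = 96
T2: finishes 15, weight 7, w·C = 105
T3: finishes 24, weight 5, w·C = 120
T4: finishes 40, weight 4, w·C = 160
T5: finishes 51, weight 6, w·C = 306
T6: finishes 65, weight 11, w·C = 715
Sum = 96+105+120+160+306+715 = 1502.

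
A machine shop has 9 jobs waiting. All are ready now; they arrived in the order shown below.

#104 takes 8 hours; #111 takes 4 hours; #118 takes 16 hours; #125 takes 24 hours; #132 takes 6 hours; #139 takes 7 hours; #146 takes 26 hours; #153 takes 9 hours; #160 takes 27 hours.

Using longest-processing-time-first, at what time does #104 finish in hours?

LPT (decreasing processing time): #160 #146 #125 #118 #153 #104 #139 #132 #111.
#160: 0→27
#146: 27→53
#125: 53→77
#118: 77→93
#153: 93→102
#104: 102→110

110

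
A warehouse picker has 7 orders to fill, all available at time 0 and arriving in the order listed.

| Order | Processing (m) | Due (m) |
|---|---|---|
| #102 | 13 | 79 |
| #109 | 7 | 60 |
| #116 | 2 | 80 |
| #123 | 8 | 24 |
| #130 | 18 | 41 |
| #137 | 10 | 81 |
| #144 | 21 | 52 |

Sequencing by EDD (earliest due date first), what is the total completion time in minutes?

350

EDD (increasing due date): #123 #130 #144 #109 #102 #116 #137.
#123: 0→8
#130: 8→26
#144: 26→47
#109: 47→54
#102: 54→67
#116: 67→69
#137: 69→79
Sum = 8+26+47+54+67+69+79 = 350.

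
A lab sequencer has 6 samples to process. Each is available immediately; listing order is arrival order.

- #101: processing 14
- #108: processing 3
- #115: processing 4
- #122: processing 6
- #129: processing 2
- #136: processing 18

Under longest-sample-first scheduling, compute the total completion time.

LPT (decreasing processing time): #136 #101 #122 #115 #108 #129.
#136: 0→18
#101: 18→32
#122: 32→38
#115: 38→42
#108: 42→45
#129: 45→47
Sum = 18+32+38+42+45+47 = 222.

222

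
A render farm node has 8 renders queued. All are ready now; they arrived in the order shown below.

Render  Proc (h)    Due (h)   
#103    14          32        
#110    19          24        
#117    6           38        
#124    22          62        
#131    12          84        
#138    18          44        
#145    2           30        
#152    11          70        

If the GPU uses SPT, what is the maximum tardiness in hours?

58

SPT (increasing processing time): #145 #117 #152 #131 #103 #138 #110 #124.
#145: 0→2, due 30, tardiness 0
#117: 2→8, due 38, tardiness 0
#152: 8→19, due 70, tardiness 0
#131: 19→31, due 84, tardiness 0
#103: 31→45, due 32, tardiness 13
#138: 45→63, due 44, tardiness 19
#110: 63→82, due 24, tardiness 58
#124: 82→104, due 62, tardiness 42
Maximum = 58.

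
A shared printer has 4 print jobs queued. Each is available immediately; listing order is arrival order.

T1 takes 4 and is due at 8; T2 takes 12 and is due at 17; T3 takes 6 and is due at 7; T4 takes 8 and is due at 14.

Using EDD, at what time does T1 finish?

10

EDD (increasing due date): T3 T1 T4 T2.
T3: 0→6
T1: 6→10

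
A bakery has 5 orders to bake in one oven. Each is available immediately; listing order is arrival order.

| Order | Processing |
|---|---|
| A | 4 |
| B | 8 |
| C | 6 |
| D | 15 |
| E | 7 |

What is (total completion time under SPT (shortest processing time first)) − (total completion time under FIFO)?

-11

SPT (increasing processing time): A C E B D.
A: 0→4
C: 4→10
E: 10→17
B: 17→25
D: 25→40
Sum = 4+10+17+25+40 = 96.
FIFO (arrival order): A B C D E.
A: 0→4
B: 4→12
C: 12→18
D: 18→33
E: 33→40
Sum = 4+12+18+33+40 = 107.
Difference = 96 − 107 = -11.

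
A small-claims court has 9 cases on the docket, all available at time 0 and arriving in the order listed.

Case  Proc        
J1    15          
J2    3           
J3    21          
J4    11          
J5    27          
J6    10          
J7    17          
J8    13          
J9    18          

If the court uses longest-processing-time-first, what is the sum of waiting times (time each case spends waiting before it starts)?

LPT (decreasing processing time): J5 J3 J9 J7 J1 J8 J4 J6 J2.
J5: waits 0, runs 0→27
J3: waits 27, runs 27→48
J9: waits 48, runs 48→66
J7: waits 66, runs 66→83
J1: waits 83, runs 83→98
J8: waits 98, runs 98→111
J4: waits 111, runs 111→122
J6: waits 122, runs 122→132
J2: waits 132, runs 132→135
Sum = 0+27+48+66+83+98+111+122+132 = 687.

687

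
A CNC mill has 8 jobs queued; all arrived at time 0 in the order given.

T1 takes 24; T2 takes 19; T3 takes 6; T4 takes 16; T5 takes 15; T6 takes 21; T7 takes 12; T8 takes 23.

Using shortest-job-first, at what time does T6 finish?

SPT (increasing processing time): T3 T7 T5 T4 T2 T6 T8 T1.
T3: 0→6
T7: 6→18
T5: 18→33
T4: 33→49
T2: 49→68
T6: 68→89

89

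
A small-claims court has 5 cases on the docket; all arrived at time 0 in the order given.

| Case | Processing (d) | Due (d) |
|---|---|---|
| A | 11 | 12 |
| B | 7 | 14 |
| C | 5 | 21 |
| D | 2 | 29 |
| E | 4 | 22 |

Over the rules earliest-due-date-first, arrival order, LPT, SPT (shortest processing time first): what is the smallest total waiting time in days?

EDD (increasing due date): A B C E D.
A: waits 0, runs 0→11
B: waits 11, runs 11→18
C: waits 18, runs 18→23
E: waits 23, runs 23→27
D: waits 27, runs 27→29
Sum = 0+11+18+23+27 = 79.
FIFO (arrival order): A B C D E.
A: waits 0, runs 0→11
B: waits 11, runs 11→18
C: waits 18, runs 18→23
D: waits 23, runs 23→25
E: waits 25, runs 25→29
Sum = 0+11+18+23+25 = 77.
LPT (decreasing processing time): A B C E D.
A: waits 0, runs 0→11
B: waits 11, runs 11→18
C: waits 18, runs 18→23
E: waits 23, runs 23→27
D: waits 27, runs 27→29
Sum = 0+11+18+23+27 = 79.
SPT (increasing processing time): D E C B A.
D: waits 0, runs 0→2
E: waits 2, runs 2→6
C: waits 6, runs 6→11
B: waits 11, runs 11→18
A: waits 18, runs 18→29
Sum = 0+2+6+11+18 = 37.
EDD 79, FIFO 77, LPT 79, SPT 37 → minimum 37.

37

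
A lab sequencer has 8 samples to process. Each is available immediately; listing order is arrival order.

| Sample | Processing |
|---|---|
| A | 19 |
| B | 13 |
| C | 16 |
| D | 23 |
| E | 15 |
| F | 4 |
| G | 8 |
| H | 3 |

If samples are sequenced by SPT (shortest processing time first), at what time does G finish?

SPT (increasing processing time): H F G B E C A D.
H: 0→3
F: 3→7
G: 7→15

15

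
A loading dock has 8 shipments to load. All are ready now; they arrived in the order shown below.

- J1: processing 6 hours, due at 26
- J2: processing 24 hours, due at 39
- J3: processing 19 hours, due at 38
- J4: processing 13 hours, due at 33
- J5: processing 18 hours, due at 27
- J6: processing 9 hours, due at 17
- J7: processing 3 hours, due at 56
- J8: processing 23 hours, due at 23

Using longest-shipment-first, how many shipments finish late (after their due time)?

7

LPT (decreasing processing time): J2 J8 J3 J5 J4 J6 J1 J7.
J2: 0→24, due 39, tardiness 0
J8: 24→47, due 23, tardiness 24
J3: 47→66, due 38, tardiness 28
J5: 66→84, due 27, tardiness 57
J4: 84→97, due 33, tardiness 64
J6: 97→106, due 17, tardiness 89
J1: 106→112, due 26, tardiness 86
J7: 112→115, due 56, tardiness 59
Late shipments: 7.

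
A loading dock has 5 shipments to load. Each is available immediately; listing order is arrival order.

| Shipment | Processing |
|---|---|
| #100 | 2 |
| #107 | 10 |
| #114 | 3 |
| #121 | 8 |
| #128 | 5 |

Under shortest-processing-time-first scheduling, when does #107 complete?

28

SPT (increasing processing time): #100 #114 #128 #121 #107.
#100: 0→2
#114: 2→5
#128: 5→10
#121: 10→18
#107: 18→28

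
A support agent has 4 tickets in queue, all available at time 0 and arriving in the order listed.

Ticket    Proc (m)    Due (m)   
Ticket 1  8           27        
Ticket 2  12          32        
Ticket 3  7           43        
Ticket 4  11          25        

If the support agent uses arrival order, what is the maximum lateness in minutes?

FIFO (arrival order): Ticket 1 Ticket 2 Ticket 3 Ticket 4.
Ticket 1: 0→8, due 27, lateness -19
Ticket 2: 8→20, due 32, lateness -12
Ticket 3: 20→27, due 43, lateness -16
Ticket 4: 27→38, due 25, lateness 13
Maximum = 13.

13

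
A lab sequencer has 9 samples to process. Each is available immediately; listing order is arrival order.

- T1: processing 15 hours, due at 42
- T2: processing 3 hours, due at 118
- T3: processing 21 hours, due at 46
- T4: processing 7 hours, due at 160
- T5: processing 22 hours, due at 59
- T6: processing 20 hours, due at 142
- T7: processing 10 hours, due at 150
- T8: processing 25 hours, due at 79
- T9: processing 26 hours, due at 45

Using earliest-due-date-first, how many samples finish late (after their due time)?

3

EDD (increasing due date): T1 T9 T3 T5 T8 T2 T6 T7 T4.
T1: 0→15, due 42, tardiness 0
T9: 15→41, due 45, tardiness 0
T3: 41→62, due 46, tardiness 16
T5: 62→84, due 59, tardiness 25
T8: 84→109, due 79, tardiness 30
T2: 109→112, due 118, tardiness 0
T6: 112→132, due 142, tardiness 0
T7: 132→142, due 150, tardiness 0
T4: 142→149, due 160, tardiness 0
Late samples: 3.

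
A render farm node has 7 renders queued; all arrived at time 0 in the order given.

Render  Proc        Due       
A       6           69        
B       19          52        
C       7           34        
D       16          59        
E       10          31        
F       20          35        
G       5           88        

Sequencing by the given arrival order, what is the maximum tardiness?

43

FIFO (arrival order): A B C D E F G.
A: 0→6, due 69, tardiness 0
B: 6→25, due 52, tardiness 0
C: 25→32, due 34, tardiness 0
D: 32→48, due 59, tardiness 0
E: 48→58, due 31, tardiness 27
F: 58→78, due 35, tardiness 43
G: 78→83, due 88, tardiness 0
Maximum = 43.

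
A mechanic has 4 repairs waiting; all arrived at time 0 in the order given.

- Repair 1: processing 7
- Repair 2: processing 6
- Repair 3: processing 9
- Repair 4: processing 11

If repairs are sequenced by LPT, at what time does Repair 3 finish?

LPT (decreasing processing time): Repair 4 Repair 3 Repair 1 Repair 2.
Repair 4: 0→11
Repair 3: 11→20

20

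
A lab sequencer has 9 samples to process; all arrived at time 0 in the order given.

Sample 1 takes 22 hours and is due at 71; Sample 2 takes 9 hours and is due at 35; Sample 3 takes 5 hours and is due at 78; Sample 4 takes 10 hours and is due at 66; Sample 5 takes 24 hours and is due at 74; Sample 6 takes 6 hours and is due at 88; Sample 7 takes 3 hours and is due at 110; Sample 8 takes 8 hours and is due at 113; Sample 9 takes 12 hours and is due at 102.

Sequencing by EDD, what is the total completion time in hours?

EDD (increasing due date): Sample 2 Sample 4 Sample 1 Sample 5 Sample 3 Sample 6 Sample 9 Sample 7 Sample 8.
Sample 2: 0→9
Sample 4: 9→19
Sample 1: 19→41
Sample 5: 41→65
Sample 3: 65→70
Sample 6: 70→76
Sample 9: 76→88
Sample 7: 88→91
Sample 8: 91→99
Sum = 9+19+41+65+70+76+88+91+99 = 558.

558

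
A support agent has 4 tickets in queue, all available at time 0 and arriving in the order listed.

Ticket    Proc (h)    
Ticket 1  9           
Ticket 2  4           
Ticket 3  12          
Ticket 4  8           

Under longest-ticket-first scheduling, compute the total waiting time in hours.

62

LPT (decreasing processing time): Ticket 3 Ticket 1 Ticket 4 Ticket 2.
Ticket 3: waits 0, runs 0→12
Ticket 1: waits 12, runs 12→21
Ticket 4: waits 21, runs 21→29
Ticket 2: waits 29, runs 29→33
Sum = 0+12+21+29 = 62.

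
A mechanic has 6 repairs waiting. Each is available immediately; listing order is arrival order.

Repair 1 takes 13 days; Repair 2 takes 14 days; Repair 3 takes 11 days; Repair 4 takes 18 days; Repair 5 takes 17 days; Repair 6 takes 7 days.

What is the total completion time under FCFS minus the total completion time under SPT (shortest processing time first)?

44

FIFO (arrival order): Repair 1 Repair 2 Repair 3 Repair 4 Repair 5 Repair 6.
Repair 1: 0→13
Repair 2: 13→27
Repair 3: 27→38
Repair 4: 38→56
Repair 5: 56→73
Repair 6: 73→80
Sum = 13+27+38+56+73+80 = 287.
SPT (increasing processing time): Repair 6 Repair 3 Repair 1 Repair 2 Repair 5 Repair 4.
Repair 6: 0→7
Repair 3: 7→18
Repair 1: 18→31
Repair 2: 31→45
Repair 5: 45→62
Repair 4: 62→80
Sum = 7+18+31+45+62+80 = 243.
Difference = 287 − 243 = 44.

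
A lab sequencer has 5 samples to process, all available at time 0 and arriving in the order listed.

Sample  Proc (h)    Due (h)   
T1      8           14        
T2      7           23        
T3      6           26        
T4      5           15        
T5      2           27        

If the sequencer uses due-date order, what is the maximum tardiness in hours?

EDD (increasing due date): T1 T4 T2 T3 T5.
T1: 0→8, due 14, tardiness 0
T4: 8→13, due 15, tardiness 0
T2: 13→20, due 23, tardiness 0
T3: 20→26, due 26, tardiness 0
T5: 26→28, due 27, tardiness 1
Maximum = 1.

1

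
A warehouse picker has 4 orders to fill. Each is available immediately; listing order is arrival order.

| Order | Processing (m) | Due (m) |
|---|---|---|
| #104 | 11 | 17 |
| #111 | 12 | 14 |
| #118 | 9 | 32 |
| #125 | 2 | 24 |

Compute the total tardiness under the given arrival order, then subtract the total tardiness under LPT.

FIFO (arrival order): #104 #111 #118 #125.
#104: 0→11, due 17, tardiness 0
#111: 11→23, due 14, tardiness 9
#118: 23→32, due 32, tardiness 0
#125: 32→34, due 24, tardiness 10
Sum = 0+9+0+10 = 19.
LPT (decreasing processing time): #111 #104 #118 #125.
#111: 0→12, due 14, tardiness 0
#104: 12→23, due 17, tardiness 6
#118: 23→32, due 32, tardiness 0
#125: 32→34, due 24, tardiness 10
Sum = 0+6+0+10 = 16.
Difference = 19 − 16 = 3.

3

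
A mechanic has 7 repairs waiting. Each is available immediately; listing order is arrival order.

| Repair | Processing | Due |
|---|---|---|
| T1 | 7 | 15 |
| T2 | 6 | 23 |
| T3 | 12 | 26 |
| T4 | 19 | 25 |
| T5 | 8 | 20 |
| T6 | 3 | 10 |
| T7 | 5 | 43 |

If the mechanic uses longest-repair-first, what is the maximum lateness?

LPT (decreasing processing time): T4 T3 T5 T1 T2 T7 T6.
T4: 0→19, due 25, lateness -6
T3: 19→31, due 26, lateness 5
T5: 31→39, due 20, lateness 19
T1: 39→46, due 15, lateness 31
T2: 46→52, due 23, lateness 29
T7: 52→57, due 43, lateness 14
T6: 57→60, due 10, lateness 50
Maximum = 50.

50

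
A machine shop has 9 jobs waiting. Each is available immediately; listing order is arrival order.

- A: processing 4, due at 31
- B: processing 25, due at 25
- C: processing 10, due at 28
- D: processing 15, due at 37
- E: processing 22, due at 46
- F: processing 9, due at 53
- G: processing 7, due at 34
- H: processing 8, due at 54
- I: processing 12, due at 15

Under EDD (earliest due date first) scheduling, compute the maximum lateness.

58

EDD (increasing due date): I B C A G D E F H.
I: 0→12, due 15, lateness -3
B: 12→37, due 25, lateness 12
C: 37→47, due 28, lateness 19
A: 47→51, due 31, lateness 20
G: 51→58, due 34, lateness 24
D: 58→73, due 37, lateness 36
E: 73→95, due 46, lateness 49
F: 95→104, due 53, lateness 51
H: 104→112, due 54, lateness 58
Maximum = 58.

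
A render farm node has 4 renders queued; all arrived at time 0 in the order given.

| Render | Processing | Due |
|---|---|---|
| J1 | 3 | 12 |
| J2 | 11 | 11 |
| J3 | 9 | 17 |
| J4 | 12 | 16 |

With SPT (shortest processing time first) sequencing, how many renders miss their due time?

2

SPT (increasing processing time): J1 J3 J2 J4.
J1: 0→3, due 12, tardiness 0
J3: 3→12, due 17, tardiness 0
J2: 12→23, due 11, tardiness 12
J4: 23→35, due 16, tardiness 19
Late renders: 2.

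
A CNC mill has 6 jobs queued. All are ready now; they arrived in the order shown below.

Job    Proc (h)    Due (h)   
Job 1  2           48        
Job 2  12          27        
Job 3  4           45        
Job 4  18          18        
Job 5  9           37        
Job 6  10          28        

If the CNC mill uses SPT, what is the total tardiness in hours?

47

SPT (increasing processing time): Job 1 Job 3 Job 5 Job 6 Job 2 Job 4.
Job 1: 0→2, due 48, tardiness 0
Job 3: 2→6, due 45, tardiness 0
Job 5: 6→15, due 37, tardiness 0
Job 6: 15→25, due 28, tardiness 0
Job 2: 25→37, due 27, tardiness 10
Job 4: 37→55, due 18, tardiness 37
Sum = 0+0+0+0+10+37 = 47.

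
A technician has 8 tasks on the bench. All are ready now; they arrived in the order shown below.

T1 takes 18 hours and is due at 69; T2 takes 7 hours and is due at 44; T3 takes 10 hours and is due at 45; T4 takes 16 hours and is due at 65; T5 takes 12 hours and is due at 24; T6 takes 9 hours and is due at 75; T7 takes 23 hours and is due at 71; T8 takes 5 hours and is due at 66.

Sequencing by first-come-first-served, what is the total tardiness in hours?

97

FIFO (arrival order): T1 T2 T3 T4 T5 T6 T7 T8.
T1: 0→18, due 69, tardiness 0
T2: 18→25, due 44, tardiness 0
T3: 25→35, due 45, tardiness 0
T4: 35→51, due 65, tardiness 0
T5: 51→63, due 24, tardiness 39
T6: 63→72, due 75, tardiness 0
T7: 72→95, due 71, tardiness 24
T8: 95→100, due 66, tardiness 34
Sum = 0+0+0+0+39+0+24+34 = 97.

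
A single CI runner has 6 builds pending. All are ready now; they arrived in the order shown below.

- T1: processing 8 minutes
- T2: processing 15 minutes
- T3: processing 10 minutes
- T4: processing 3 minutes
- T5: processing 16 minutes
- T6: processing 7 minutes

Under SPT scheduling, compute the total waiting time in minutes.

102

SPT (increasing processing time): T4 T6 T1 T3 T2 T5.
T4: waits 0, runs 0→3
T6: waits 3, runs 3→10
T1: waits 10, runs 10→18
T3: waits 18, runs 18→28
T2: waits 28, runs 28→43
T5: waits 43, runs 43→59
Sum = 0+3+10+18+28+43 = 102.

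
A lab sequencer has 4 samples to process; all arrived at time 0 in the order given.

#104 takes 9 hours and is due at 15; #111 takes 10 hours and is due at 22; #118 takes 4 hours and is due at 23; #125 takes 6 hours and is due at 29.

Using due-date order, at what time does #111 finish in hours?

19

EDD (increasing due date): #104 #111 #118 #125.
#104: 0→9
#111: 9→19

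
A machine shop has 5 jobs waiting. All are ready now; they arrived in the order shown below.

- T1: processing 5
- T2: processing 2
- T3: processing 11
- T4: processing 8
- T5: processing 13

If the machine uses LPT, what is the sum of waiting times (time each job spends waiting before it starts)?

LPT (decreasing processing time): T5 T3 T4 T1 T2.
T5: waits 0, runs 0→13
T3: waits 13, runs 13→24
T4: waits 24, runs 24→32
T1: waits 32, runs 32→37
T2: waits 37, runs 37→39
Sum = 0+13+24+32+37 = 106.

106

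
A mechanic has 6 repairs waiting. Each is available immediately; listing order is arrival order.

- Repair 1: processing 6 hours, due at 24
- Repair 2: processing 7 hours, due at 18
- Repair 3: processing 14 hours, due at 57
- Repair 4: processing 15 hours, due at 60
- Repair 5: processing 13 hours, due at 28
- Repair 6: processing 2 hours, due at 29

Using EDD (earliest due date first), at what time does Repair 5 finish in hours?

26

EDD (increasing due date): Repair 2 Repair 1 Repair 5 Repair 6 Repair 3 Repair 4.
Repair 2: 0→7
Repair 1: 7→13
Repair 5: 13→26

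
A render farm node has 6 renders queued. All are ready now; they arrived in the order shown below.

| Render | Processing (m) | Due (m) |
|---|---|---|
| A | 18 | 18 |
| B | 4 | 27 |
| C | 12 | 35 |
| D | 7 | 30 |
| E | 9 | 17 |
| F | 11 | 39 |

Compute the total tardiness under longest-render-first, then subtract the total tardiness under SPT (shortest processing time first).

LPT (decreasing processing time): A C F E D B.
A: 0→18, due 18, tardiness 0
C: 18→30, due 35, tardiness 0
F: 30→41, due 39, tardiness 2
E: 41→50, due 17, tardiness 33
D: 50→57, due 30, tardiness 27
B: 57→61, due 27, tardiness 34
Sum = 0+0+2+33+27+34 = 96.
SPT (increasing processing time): B D E F C A.
B: 0→4, due 27, tardiness 0
D: 4→11, due 30, tardiness 0
E: 11→20, due 17, tardiness 3
F: 20→31, due 39, tardiness 0
C: 31→43, due 35, tardiness 8
A: 43→61, due 18, tardiness 43
Sum = 0+0+3+0+8+43 = 54.
Difference = 96 − 54 = 42.

42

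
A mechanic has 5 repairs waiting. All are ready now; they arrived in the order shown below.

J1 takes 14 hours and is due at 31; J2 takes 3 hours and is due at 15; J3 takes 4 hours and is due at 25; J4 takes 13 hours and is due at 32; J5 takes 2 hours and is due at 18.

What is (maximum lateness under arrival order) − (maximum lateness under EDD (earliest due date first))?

14

FIFO (arrival order): J1 J2 J3 J4 J5.
J1: 0→14, due 31, lateness -17
J2: 14→17, due 15, lateness 2
J3: 17→21, due 25, lateness -4
J4: 21→34, due 32, lateness 2
J5: 34→36, due 18, lateness 18
Maximum = 18.
EDD (increasing due date): J2 J5 J3 J1 J4.
J2: 0→3, due 15, lateness -12
J5: 3→5, due 18, lateness -13
J3: 5→9, due 25, lateness -16
J1: 9→23, due 31, lateness -8
J4: 23→36, due 32, lateness 4
Maximum = 4.
Difference = 18 − 4 = 14.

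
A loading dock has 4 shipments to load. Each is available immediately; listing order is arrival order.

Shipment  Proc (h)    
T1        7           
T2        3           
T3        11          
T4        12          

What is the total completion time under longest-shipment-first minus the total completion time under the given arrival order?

LPT (decreasing processing time): T4 T3 T1 T2.
T4: 0→12
T3: 12→23
T1: 23→30
T2: 30→33
Sum = 12+23+30+33 = 98.
FIFO (arrival order): T1 T2 T3 T4.
T1: 0→7
T2: 7→10
T3: 10→21
T4: 21→33
Sum = 7+10+21+33 = 71.
Difference = 98 − 71 = 27.

27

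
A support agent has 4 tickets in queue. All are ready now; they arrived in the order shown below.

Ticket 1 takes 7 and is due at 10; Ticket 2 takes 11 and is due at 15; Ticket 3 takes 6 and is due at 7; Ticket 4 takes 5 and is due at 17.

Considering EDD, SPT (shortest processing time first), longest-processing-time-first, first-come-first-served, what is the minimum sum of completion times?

EDD (increasing due date): Ticket 3 Ticket 1 Ticket 2 Ticket 4.
Ticket 3: 0→6
Ticket 1: 6→13
Ticket 2: 13→24
Ticket 4: 24→29
Sum = 6+13+24+29 = 72.
SPT (increasing processing time): Ticket 4 Ticket 3 Ticket 1 Ticket 2.
Ticket 4: 0→5
Ticket 3: 5→11
Ticket 1: 11→18
Ticket 2: 18→29
Sum = 5+11+18+29 = 63.
LPT (decreasing processing time): Ticket 2 Ticket 1 Ticket 3 Ticket 4.
Ticket 2: 0→11
Ticket 1: 11→18
Ticket 3: 18→24
Ticket 4: 24→29
Sum = 11+18+24+29 = 82.
FIFO (arrival order): Ticket 1 Ticket 2 Ticket 3 Ticket 4.
Ticket 1: 0→7
Ticket 2: 7→18
Ticket 3: 18→24
Ticket 4: 24→29
Sum = 7+18+24+29 = 78.
EDD 72, SPT 63, LPT 82, FIFO 78 → minimum 63.

63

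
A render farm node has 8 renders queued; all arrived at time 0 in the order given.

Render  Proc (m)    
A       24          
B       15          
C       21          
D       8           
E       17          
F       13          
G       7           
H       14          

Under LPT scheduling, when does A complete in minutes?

LPT (decreasing processing time): A C E B H F D G.
A: 0→24

24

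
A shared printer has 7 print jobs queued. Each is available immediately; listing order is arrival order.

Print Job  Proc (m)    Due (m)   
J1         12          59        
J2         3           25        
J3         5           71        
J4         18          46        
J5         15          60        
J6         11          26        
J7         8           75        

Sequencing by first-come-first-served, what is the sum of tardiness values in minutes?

38

FIFO (arrival order): J1 J2 J3 J4 J5 J6 J7.
J1: 0→12, due 59, tardiness 0
J2: 12→15, due 25, tardiness 0
J3: 15→20, due 71, tardiness 0
J4: 20→38, due 46, tardiness 0
J5: 38→53, due 60, tardiness 0
J6: 53→64, due 26, tardiness 38
J7: 64→72, due 75, tardiness 0
Sum = 0+0+0+0+0+38+0 = 38.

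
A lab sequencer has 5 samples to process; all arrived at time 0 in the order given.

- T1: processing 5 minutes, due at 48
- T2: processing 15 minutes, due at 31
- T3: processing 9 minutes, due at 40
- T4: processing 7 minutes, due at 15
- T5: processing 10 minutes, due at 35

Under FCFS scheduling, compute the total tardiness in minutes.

FIFO (arrival order): T1 T2 T3 T4 T5.
T1: 0→5, due 48, tardiness 0
T2: 5→20, due 31, tardiness 0
T3: 20→29, due 40, tardiness 0
T4: 29→36, due 15, tardiness 21
T5: 36→46, due 35, tardiness 11
Sum = 0+0+0+21+11 = 32.

32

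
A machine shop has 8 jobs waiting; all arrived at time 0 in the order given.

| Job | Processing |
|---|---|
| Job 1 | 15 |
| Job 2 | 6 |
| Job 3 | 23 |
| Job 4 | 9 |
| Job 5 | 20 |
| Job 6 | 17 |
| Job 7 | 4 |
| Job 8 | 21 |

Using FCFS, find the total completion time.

505

FIFO (arrival order): Job 1 Job 2 Job 3 Job 4 Job 5 Job 6 Job 7 Job 8.
Job 1: 0→15
Job 2: 15→21
Job 3: 21→44
Job 4: 44→53
Job 5: 53→73
Job 6: 73→90
Job 7: 90→94
Job 8: 94→115
Sum = 15+21+44+53+73+90+94+115 = 505.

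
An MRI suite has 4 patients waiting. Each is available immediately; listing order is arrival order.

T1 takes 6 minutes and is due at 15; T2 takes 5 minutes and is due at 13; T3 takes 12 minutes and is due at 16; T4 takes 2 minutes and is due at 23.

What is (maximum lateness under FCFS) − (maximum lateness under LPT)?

FIFO (arrival order): T1 T2 T3 T4.
T1: 0→6, due 15, lateness -9
T2: 6→11, due 13, lateness -2
T3: 11→23, due 16, lateness 7
T4: 23→25, due 23, lateness 2
Maximum = 7.
LPT (decreasing processing time): T3 T1 T2 T4.
T3: 0→12, due 16, lateness -4
T1: 12→18, due 15, lateness 3
T2: 18→23, due 13, lateness 10
T4: 23→25, due 23, lateness 2
Maximum = 10.
Difference = 7 − 10 = -3.

-3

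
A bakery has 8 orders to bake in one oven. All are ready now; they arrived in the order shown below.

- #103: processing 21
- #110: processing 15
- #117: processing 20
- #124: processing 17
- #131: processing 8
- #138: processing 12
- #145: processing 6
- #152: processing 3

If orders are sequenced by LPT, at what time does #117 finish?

LPT (decreasing processing time): #103 #117 #124 #110 #138 #131 #145 #152.
#103: 0→21
#117: 21→41

41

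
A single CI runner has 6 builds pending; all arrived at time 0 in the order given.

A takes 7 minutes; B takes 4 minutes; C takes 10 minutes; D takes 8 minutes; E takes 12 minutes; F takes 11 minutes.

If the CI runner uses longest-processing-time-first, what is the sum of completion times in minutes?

LPT (decreasing processing time): E F C D A B.
E: 0→12
F: 12→23
C: 23→33
D: 33→41
A: 41→48
B: 48→52
Sum = 12+23+33+41+48+52 = 209.

209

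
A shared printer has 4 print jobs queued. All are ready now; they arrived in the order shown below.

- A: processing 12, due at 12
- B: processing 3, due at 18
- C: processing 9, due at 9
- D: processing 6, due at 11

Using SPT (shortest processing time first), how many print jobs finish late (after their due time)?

2

SPT (increasing processing time): B D C A.
B: 0→3, due 18, tardiness 0
D: 3→9, due 11, tardiness 0
C: 9→18, due 9, tardiness 9
A: 18→30, due 12, tardiness 18
Late print jobs: 2.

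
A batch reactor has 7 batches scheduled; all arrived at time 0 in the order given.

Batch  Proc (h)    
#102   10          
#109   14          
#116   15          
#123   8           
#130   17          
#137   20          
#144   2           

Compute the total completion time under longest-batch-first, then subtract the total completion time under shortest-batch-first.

LPT (decreasing processing time): #137 #130 #116 #109 #102 #123 #144.
#137: 0→20
#130: 20→37
#116: 37→52
#109: 52→66
#102: 66→76
#123: 76→84
#144: 84→86
Sum = 20+37+52+66+76+84+86 = 421.
SPT (increasing processing time): #144 #123 #102 #109 #116 #130 #137.
#144: 0→2
#123: 2→10
#102: 10→20
#109: 20→34
#116: 34→49
#130: 49→66
#137: 66→86
Sum = 2+10+20+34+49+66+86 = 267.
Difference = 421 − 267 = 154.

154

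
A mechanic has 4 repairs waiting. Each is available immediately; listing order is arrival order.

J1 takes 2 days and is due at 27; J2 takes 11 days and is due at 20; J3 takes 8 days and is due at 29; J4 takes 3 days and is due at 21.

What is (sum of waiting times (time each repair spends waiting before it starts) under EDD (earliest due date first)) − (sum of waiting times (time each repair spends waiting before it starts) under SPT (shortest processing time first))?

EDD (increasing due date): J2 J4 J1 J3.
J2: waits 0, runs 0→11
J4: waits 11, runs 11→14
J1: waits 14, runs 14→16
J3: waits 16, runs 16→24
Sum = 0+11+14+16 = 41.
SPT (increasing processing time): J1 J4 J3 J2.
J1: waits 0, runs 0→2
J4: waits 2, runs 2→5
J3: waits 5, runs 5→13
J2: waits 13, runs 13→24
Sum = 0+2+5+13 = 20.
Difference = 41 − 20 = 21.

21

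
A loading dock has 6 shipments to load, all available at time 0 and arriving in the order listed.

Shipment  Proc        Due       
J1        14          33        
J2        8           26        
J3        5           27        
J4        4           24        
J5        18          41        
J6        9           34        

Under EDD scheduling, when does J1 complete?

EDD (increasing due date): J4 J2 J3 J1 J6 J5.
J4: 0→4
J2: 4→12
J3: 12→17
J1: 17→31

31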